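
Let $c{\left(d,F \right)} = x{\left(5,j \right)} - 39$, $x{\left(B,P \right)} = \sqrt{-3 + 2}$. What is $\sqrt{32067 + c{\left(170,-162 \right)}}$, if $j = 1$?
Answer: $\sqrt{32028 + i} \approx 178.96 + 0.003 i$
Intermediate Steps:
$x{\left(B,P \right)} = i$ ($x{\left(B,P \right)} = \sqrt{-1} = i$)
$c{\left(d,F \right)} = -39 + i$ ($c{\left(d,F \right)} = i - 39 = -39 + i$)
$\sqrt{32067 + c{\left(170,-162 \right)}} = \sqrt{32067 - \left(39 - i\right)} = \sqrt{32028 + i}$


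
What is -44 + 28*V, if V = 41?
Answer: 1104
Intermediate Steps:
-44 + 28*V = -44 + 28*41 = -44 + 1148 = 1104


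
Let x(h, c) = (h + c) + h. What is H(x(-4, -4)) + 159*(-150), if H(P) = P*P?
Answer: -23706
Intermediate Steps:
x(h, c) = c + 2*h (x(h, c) = (c + h) + h = c + 2*h)
H(P) = P**2
H(x(-4, -4)) + 159*(-150) = (-4 + 2*(-4))**2 + 159*(-150) = (-4 - 8)**2 - 23850 = (-12)**2 - 23850 = 144 - 23850 = -23706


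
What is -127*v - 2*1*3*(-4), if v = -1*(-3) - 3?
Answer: 24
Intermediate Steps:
v = 0 (v = 3 - 3 = 0)
-127*v - 2*1*3*(-4) = -127*0 - 2*1*3*(-4) = 0 - 6*(-4) = 0 - 2*(-12) = 0 + 24 = 24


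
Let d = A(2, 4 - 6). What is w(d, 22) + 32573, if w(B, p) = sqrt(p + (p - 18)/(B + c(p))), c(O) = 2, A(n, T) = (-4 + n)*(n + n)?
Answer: 32573 + 8*sqrt(3)/3 ≈ 32578.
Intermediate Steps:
A(n, T) = 2*n*(-4 + n) (A(n, T) = (-4 + n)*(2*n) = 2*n*(-4 + n))
d = -8 (d = 2*2*(-4 + 2) = 2*2*(-2) = -8)
w(B, p) = sqrt(p + (-18 + p)/(2 + B)) (w(B, p) = sqrt(p + (p - 18)/(B + 2)) = sqrt(p + (-18 + p)/(2 + B)))
w(d, 22) + 32573 = sqrt((-18 + 22 + 22*(2 - 8))/(2 - 8)) + 32573 = sqrt((-18 + 22 + 22*(-6))/(-6)) + 32573 = sqrt(-(-18 + 22 - 132)/6) + 32573 = sqrt(-1/6*(-128)) + 32573 = sqrt(64/3) + 32573 = 8*sqrt(3)/3 + 32573 = 32573 + 8*sqrt(3)/3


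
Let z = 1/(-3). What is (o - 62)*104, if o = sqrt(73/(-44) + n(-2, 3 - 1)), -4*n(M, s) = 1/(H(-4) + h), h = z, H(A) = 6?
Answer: -6448 + 364*I*sqrt(4862)/187 ≈ -6448.0 + 135.73*I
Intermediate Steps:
z = -1/3 ≈ -0.33333
h = -1/3 ≈ -0.33333
n(M, s) = -3/68 (n(M, s) = -1/(4*(6 - 1/3)) = -1/(4*17/3) = -1/4*3/17 = -3/68)
o = 7*I*sqrt(4862)/374 (o = sqrt(73/(-44) - 3/68) = sqrt(73*(-1/44) - 3/68) = sqrt(-73/44 - 3/68) = sqrt(-637/374) = 7*I*sqrt(4862)/374 ≈ 1.3051*I)
(o - 62)*104 = (7*I*sqrt(4862)/374 - 62)*104 = (-62 + 7*I*sqrt(4862)/374)*104 = -6448 + 364*I*sqrt(4862)/187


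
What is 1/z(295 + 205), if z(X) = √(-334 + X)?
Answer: √166/166 ≈ 0.077615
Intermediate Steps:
1/z(295 + 205) = 1/(√(-334 + (295 + 205))) = 1/(√(-334 + 500)) = 1/(√166) = √166/166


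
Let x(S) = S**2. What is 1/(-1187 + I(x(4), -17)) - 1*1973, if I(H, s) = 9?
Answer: -2324195/1178 ≈ -1973.0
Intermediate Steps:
1/(-1187 + I(x(4), -17)) - 1*1973 = 1/(-1187 + 9) - 1*1973 = 1/(-1178) - 1973 = -1/1178 - 1973 = -2324195/1178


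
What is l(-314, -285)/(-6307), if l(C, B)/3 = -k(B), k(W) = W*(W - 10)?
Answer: 252225/6307 ≈ 39.991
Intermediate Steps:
k(W) = W*(-10 + W)
l(C, B) = -3*B*(-10 + B) (l(C, B) = 3*(-B*(-10 + B)) = -3*B*(-10 + B))
l(-314, -285)/(-6307) = (3*(-285)*(10 - 1*(-285)))/(-6307) = (3*(-285)*(10 + 285))*(-1/6307) = (3*(-285)*295)*(-1/6307) = -252225*(-1/6307) = 252225/6307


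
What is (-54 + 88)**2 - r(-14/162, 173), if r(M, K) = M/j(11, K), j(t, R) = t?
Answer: 1030003/891 ≈ 1156.0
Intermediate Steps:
r(M, K) = M/11
(-54 + 88)**2 - r(-14/162, 173) = (-54 + 88)**2 - (-14/162)/11 = 34**2 - (-14*1/162)/11 = 1156 - (-7)/(11*81) = 1156 - 1*(-7/891) = 1156 + 7/891 = 1030003/891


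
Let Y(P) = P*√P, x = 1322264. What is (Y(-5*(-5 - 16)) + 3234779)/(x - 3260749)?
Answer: -3234779/1938485 - 21*√105/387697 ≈ -1.6693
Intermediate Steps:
Y(P) = P^(3/2)
(Y(-5*(-5 - 16)) + 3234779)/(x - 3260749) = ((-5*(-5 - 16))^(3/2) + 3234779)/(1322264 - 3260749) = ((-5*(-21))^(3/2) + 3234779)/(-1938485) = (105^(3/2) + 3234779)*(-1/1938485) = (105*√105 + 3234779)*(-1/1938485) = (3234779 + 105*√105)*(-1/1938485) = -3234779/1938485 - 21*√105/387697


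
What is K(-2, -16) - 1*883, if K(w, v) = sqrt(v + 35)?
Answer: -883 + sqrt(19) ≈ -878.64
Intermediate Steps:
K(w, v) = sqrt(35 + v)
K(-2, -16) - 1*883 = sqrt(35 - 16) - 1*883 = sqrt(19) - 883 = -883 + sqrt(19)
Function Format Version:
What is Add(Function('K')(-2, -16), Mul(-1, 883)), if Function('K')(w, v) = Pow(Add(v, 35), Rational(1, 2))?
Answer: Add(-883, Pow(19, Rational(1, 2))) ≈ -878.64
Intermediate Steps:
Function('K')(w, v) = Pow(Add(35, v), Rational(1, 2))
Add(Function('K')(-2, -16), Mul(-1, 883)) = Add(Pow(Add(35, -16), Rational(1, 2)), Mul(-1, 883)) = Add(Pow(19, Rational(1, 2)), -883) = Add(-883, Pow(19, Rational(1, 2)))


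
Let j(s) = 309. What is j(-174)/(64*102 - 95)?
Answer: 309/6433 ≈ 0.048034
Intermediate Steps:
j(-174)/(64*102 - 95) = 309/(64*102 - 95) = 309/(6528 - 95) = 309/6433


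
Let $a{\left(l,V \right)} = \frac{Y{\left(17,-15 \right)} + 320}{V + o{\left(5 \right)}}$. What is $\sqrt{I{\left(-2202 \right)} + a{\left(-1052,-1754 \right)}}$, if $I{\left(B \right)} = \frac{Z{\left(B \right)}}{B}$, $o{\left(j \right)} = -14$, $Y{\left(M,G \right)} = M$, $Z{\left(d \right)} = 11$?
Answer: $\frac{i \sqrt{185294294562}}{973284} \approx 0.44227 i$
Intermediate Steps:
$I{\left(B \right)} = \frac{11}{B}$
$a{\left(l,V \right)} = \frac{337}{-14 + V}$ ($a{\left(l,V \right)} = \frac{17 + 320}{V - 14} = \frac{337}{-14 + V}$)
$\sqrt{I{\left(-2202 \right)} + a{\left(-1052,-1754 \right)}} = \sqrt{\frac{11}{-2202} + \frac{337}{-14 - 1754}} = \sqrt{11 \left(- \frac{1}{2202}\right) + \frac{337}{-1768}} = \sqrt{- \frac{11}{2202} + 337 \left(- \frac{1}{1768}\right)} = \sqrt{- \frac{11}{2202} - \frac{337}{1768}} = \sqrt{- \frac{380761}{1946568}} = \frac{i \sqrt{185294294562}}{973284}$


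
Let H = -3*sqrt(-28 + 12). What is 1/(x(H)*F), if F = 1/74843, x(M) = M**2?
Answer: -74843/144 ≈ -519.74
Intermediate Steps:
H = -12*I ≈ -12.0*I
F = 1/74843 ≈ 1.3361e-5
1/(x(H)*F) = 1/(((-12*I)**2)*(1/74843)) = 74843/(-144) = -1/144*74843 = -74843/144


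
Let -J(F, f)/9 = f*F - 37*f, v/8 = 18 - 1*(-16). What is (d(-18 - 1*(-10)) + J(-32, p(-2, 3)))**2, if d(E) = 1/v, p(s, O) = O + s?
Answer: 28531601569/73984 ≈ 3.8565e+5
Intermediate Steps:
v = 272 (v = 8*(18 - 1*(-16)) = 8*(18 + 16) = 8*34 = 272)
J(F, f) = 333*f - 9*F*f (J(F, f) = -9*(f*F - 37*f) = -9*(F*f - 37*f) = -9*(-37*f + F*f) = 333*f - 9*F*f)
d(E) = 1/272
(d(-18 - 1*(-10)) + J(-32, p(-2, 3)))**2 = (1/272 + 9*(3 - 2)*(37 - 1*(-32)))**2 = (1/272 + 9*1*(37 + 32))**2 = (1/272 + 9*1*69)**2 = (1/272 + 621)**2 = (168913/272)**2 = 28531601569/73984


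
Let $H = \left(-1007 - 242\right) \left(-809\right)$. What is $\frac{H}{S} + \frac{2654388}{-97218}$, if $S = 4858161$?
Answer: $- \frac{64632379835}{2385357051} \approx -27.095$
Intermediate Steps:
$H = 1010441$ ($H = \left(-1249\right) \left(-809\right) = 1010441$)
$\frac{H}{S} + \frac{2654388}{-97218} = \frac{1010441}{4858161} + \frac{2654388}{-97218} = 1010441 \cdot \frac{1}{4858161} + 2654388 \left(- \frac{1}{97218}\right) = \frac{1010441}{4858161} - \frac{13406}{491} = - \frac{64632379835}{2385357051}$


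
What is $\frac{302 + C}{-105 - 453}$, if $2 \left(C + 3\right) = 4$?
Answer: $- \frac{301}{558} \approx -0.53943$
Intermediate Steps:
$C = -1$ ($C = -3 + \frac{1}{2} \cdot 4 = -3 + 2 = -1$)
$\frac{302 + C}{-105 - 453} = \frac{302 - 1}{-105 - 453} = \frac{301}{-558} = 301 \left(- \frac{1}{558}\right) = - \frac{301}{558}$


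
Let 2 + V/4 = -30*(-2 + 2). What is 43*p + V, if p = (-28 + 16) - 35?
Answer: -2029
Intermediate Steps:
V = -8 (V = -8 + 4*(-30*(-2 + 2)) = -8 + 4*(-30*0) = -8 + 4*0 = -8 + 0 = -8)
p = -47 (p = -12 - 35 = -47)
43*p + V = 43*(-47) - 8 = -2021 - 8 = -2029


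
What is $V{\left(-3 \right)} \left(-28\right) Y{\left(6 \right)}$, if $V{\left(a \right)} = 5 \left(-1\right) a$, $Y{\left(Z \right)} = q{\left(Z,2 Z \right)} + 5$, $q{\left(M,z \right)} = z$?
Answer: $-7140$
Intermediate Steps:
$Y{\left(Z \right)} = 5 + 2 Z$ ($Y{\left(Z \right)} = 2 Z + 5 = 5 + 2 Z$)
$V{\left(a \right)} = - 5 a$
$V{\left(-3 \right)} \left(-28\right) Y{\left(6 \right)} = \left(-5\right) \left(-3\right) \left(-28\right) \left(5 + 2 \cdot 6\right) = 15 \left(-28\right) \left(5 + 12\right) = \left(-420\right) 17 = -7140$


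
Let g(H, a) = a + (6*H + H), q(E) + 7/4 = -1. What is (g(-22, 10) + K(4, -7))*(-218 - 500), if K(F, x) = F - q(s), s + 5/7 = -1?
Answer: 197091/2 ≈ 98546.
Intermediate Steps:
s = -12/7 (s = -5/7 - 1 = -12/7 ≈ -1.7143)
q(E) = -11/4 (q(E) = -7/4 - 1 = -11/4)
K(F, x) = 11/4 + F (K(F, x) = F - 1*(-11/4) = F + 11/4 = 11/4 + F)
g(H, a) = a + 7*H
(g(-22, 10) + K(4, -7))*(-218 - 500) = ((10 + 7*(-22)) + (11/4 + 4))*(-218 - 500) = ((10 - 154) + 27/4)*(-718) = (-144 + 27/4)*(-718) = -549/4*(-718) = 197091/2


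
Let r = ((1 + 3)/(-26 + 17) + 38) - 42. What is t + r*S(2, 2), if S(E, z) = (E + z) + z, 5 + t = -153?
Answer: -554/3 ≈ -184.67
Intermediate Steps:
t = -158 (t = -5 - 153 = -158)
S(E, z) = E + 2*z
r = -40/9 (r = (4/(-9) + 38) - 42 = (4*(-⅑) + 38) - 42 = (-4/9 + 38) - 42 = 338/9 - 42 = -40/9 ≈ -4.4444)
t + r*S(2, 2) = -158 - 40*(2 + 2*2)/9 = -158 - 40*(2 + 4)/9 = -158 - 40/9*6 = -158 - 80/3 = -554/3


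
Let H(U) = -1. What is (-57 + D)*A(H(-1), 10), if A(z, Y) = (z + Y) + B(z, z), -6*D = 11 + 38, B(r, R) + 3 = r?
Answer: -1955/6 ≈ -325.83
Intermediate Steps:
B(r, R) = -3 + r
D = -49/6 (D = -(11 + 38)/6 = -⅙*49 = -49/6 ≈ -8.1667)
A(z, Y) = -3 + Y + 2*z (A(z, Y) = (z + Y) + (-3 + z) = (Y + z) + (-3 + z) = -3 + Y + 2*z)
(-57 + D)*A(H(-1), 10) = (-57 - 49/6)*(-3 + 10 + 2*(-1)) = -391*(-3 + 10 - 2)/6 = -391/6*5 = -1955/6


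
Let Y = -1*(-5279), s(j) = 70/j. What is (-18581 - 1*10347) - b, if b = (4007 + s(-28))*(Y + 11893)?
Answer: -68794202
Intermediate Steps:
Y = 5279
b = 68765274 (b = (4007 + 70/(-28))*(5279 + 11893) = (4007 + 70*(-1/28))*17172 = (4007 - 5/2)*17172 = (8009/2)*17172 = 68765274)
(-18581 - 1*10347) - b = (-18581 - 1*10347) - 1*68765274 = (-18581 - 10347) - 68765274 = -28928 - 68765274 = -68794202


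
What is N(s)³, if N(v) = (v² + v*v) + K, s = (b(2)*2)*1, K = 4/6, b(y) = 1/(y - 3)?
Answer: 17576/27 ≈ 650.96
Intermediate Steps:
b(y) = 1/(-3 + y)
K = ⅔ (K = 4*(⅙) = ⅔ ≈ 0.66667)
s = -2 (s = (2/(-3 + 2))*1 = (2/(-1))*1 = -1*2*1 = -2*1 = -2)
N(v) = ⅔ + 2*v² (N(v) = (v² + v*v) + ⅔ = (v² + v²) + ⅔ = 2*v² + ⅔ = ⅔ + 2*v²)
N(s)³ = (⅔ + 2*(-2)²)³ = (⅔ + 2*4)³ = (⅔ + 8)³ = (26/3)³ = 17576/27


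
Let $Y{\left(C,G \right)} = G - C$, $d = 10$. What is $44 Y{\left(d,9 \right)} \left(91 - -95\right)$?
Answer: $-8184$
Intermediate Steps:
$44 Y{\left(d,9 \right)} \left(91 - -95\right) = 44 \left(9 - 10\right) \left(91 - -95\right) = 44 \left(9 - 10\right) \left(91 + 95\right) = 44 \left(-1\right) 186 = \left(-44\right) 186 = -8184$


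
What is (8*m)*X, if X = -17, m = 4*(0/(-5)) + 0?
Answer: 0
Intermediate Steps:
m = 0 (m = 4*(0*(-⅕)) + 0 = 4*0 + 0 = 0 + 0 = 0)
(8*m)*X = (8*0)*(-17) = 0*(-17) = 0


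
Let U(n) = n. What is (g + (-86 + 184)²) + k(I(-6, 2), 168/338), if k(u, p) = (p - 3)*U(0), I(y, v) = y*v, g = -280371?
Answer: -270767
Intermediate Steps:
I(y, v) = v*y
k(u, p) = 0 (k(u, p) = (p - 3)*0 = (-3 + p)*0 = 0)
(g + (-86 + 184)²) + k(I(-6, 2), 168/338) = (-280371 + (-86 + 184)²) + 0 = (-280371 + 98²) + 0 = (-280371 + 9604) + 0 = -270767 + 0 = -270767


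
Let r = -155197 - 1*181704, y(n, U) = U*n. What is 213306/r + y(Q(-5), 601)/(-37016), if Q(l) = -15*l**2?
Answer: 68033327979/12470727416 ≈ 5.4554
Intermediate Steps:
r = -336901 (r = -155197 - 181704 = -336901)
213306/r + y(Q(-5), 601)/(-37016) = 213306/(-336901) + (601*(-15*(-5)**2))/(-37016) = 213306*(-1/336901) + (601*(-15*25))*(-1/37016) = -213306/336901 + (601*(-375))*(-1/37016) = -213306/336901 - 225375*(-1/37016) = -213306/336901 + 225375/37016 = 68033327979/12470727416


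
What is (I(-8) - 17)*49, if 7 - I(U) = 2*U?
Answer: 294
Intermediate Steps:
I(U) = 7 - 2*U
(I(-8) - 17)*49 = ((7 - 2*(-8)) - 17)*49 = ((7 + 16) - 17)*49 = (23 - 17)*49 = 6*49 = 294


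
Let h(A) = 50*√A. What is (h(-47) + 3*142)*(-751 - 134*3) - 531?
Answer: -491709 - 57650*I*√47 ≈ -4.9171e+5 - 3.9523e+5*I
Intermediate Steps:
(h(-47) + 3*142)*(-751 - 134*3) - 531 = (50*√(-47) + 3*142)*(-751 - 134*3) - 531 = (50*(I*√47) + 426)*(-751 - 402) - 531 = (50*I*√47 + 426)*(-1153) - 531 = (426 + 50*I*√47)*(-1153) - 531 = (-491178 - 57650*I*√47) - 531 = -491709 - 57650*I*√47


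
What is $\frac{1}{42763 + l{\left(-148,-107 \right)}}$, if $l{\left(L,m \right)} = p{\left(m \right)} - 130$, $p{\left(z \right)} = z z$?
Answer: $\frac{1}{54082} \approx 1.849 \cdot 10^{-5}$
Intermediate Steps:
$p{\left(z \right)} = z^{2}$
$l{\left(L,m \right)} = -130 + m^{2}$ ($l{\left(L,m \right)} = m^{2} - 130 = -130 + m^{2}$)
$\frac{1}{42763 + l{\left(-148,-107 \right)}} = \frac{1}{42763 - \left(130 - \left(-107\right)^{2}\right)} = \frac{1}{42763 + \left(-130 + 11449\right)} = \frac{1}{42763 + 11319} = \frac{1}{54082}$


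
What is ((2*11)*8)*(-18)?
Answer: -3168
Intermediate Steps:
((2*11)*8)*(-18) = (22*8)*(-18) = 176*(-18) = -3168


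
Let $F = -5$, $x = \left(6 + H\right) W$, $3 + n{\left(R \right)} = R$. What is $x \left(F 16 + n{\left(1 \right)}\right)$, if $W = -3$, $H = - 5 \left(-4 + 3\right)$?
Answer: $2706$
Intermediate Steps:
$H = 5$ ($H = \left(-5\right) \left(-1\right) = 5$)
$n{\left(R \right)} = -3 + R$
$x = -33$ ($x = \left(6 + 5\right) \left(-3\right) = 11 \left(-3\right) = -33$)
$x \left(F 16 + n{\left(1 \right)}\right) = - 33 \left(\left(-5\right) 16 + \left(-3 + 1\right)\right) = - 33 \left(-80 - 2\right) = \left(-33\right) \left(-82\right) = 2706$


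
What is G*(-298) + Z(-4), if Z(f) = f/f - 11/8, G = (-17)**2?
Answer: -688979/8 ≈ -86122.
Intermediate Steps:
G = 289
Z(f) = -3/8 (Z(f) = 1 - 11*1/8 = 1 - 11/8 = -3/8)
G*(-298) + Z(-4) = 289*(-298) - 3/8 = -86122 - 3/8 = -688979/8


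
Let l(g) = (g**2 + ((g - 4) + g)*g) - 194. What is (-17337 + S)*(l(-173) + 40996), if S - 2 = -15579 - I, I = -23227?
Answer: -1271719047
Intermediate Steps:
S = 7650 (S = 2 + (-15579 - 1*(-23227)) = 2 + (-15579 + 23227) = 2 + 7648 = 7650)
l(g) = -194 + g**2 + g*(-4 + 2*g) (l(g) = (g**2 + ((-4 + g) + g)*g) - 194 = (g**2 + (-4 + 2*g)*g) - 194 = (g**2 + g*(-4 + 2*g)) - 194 = -194 + g**2 + g*(-4 + 2*g))
(-17337 + S)*(l(-173) + 40996) = (-17337 + 7650)*((-194 - 4*(-173) + 3*(-173)**2) + 40996) = -9687*((-194 + 692 + 3*29929) + 40996) = -9687*((-194 + 692 + 89787) + 40996) = -9687*(90285 + 40996) = -9687*131281 = -1271719047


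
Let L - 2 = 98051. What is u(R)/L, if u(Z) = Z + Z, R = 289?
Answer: 578/98053 ≈ 0.0058948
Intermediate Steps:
L = 98053 (L = 2 + 98051 = 98053)
u(Z) = 2*Z
u(R)/L = (2*289)/98053 = 578*(1/98053) = 578/98053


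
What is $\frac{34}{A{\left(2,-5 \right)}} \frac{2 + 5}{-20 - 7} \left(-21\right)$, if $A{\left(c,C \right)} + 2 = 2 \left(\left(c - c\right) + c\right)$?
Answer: $\frac{833}{9} \approx 92.556$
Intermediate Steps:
$A{\left(c,C \right)} = -2 + 2 c$ ($A{\left(c,C \right)} = -2 + 2 \left(\left(c - c\right) + c\right) = -2 + 2 \left(0 + c\right) = -2 + 2 c$)
$\frac{34}{A{\left(2,-5 \right)}} \frac{2 + 5}{-20 - 7} \left(-21\right) = \frac{34}{-2 + 2 \cdot 2} \frac{2 + 5}{-20 - 7} \left(-21\right) = \frac{34}{-2 + 4} \frac{7}{-27} \left(-21\right) = \frac{34}{2} \cdot 7 \left(- \frac{1}{27}\right) \left(-21\right) = 34 \cdot \frac{1}{2} \left(- \frac{7}{27}\right) \left(-21\right) = 17 \left(- \frac{7}{27}\right) \left(-21\right) = \left(- \frac{119}{27}\right) \left(-21\right) = \frac{833}{9}$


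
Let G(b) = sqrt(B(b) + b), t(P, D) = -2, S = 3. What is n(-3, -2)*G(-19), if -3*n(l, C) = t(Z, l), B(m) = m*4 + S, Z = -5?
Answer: 4*I*sqrt(23)/3 ≈ 6.3944*I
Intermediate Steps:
B(m) = 3 + 4*m (B(m) = m*4 + 3 = 4*m + 3 = 3 + 4*m)
n(l, C) = 2/3 (n(l, C) = -1/3*(-2) = 2/3)
G(b) = sqrt(3 + 5*b) (G(b) = sqrt((3 + 4*b) + b) = sqrt(3 + 5*b))
n(-3, -2)*G(-19) = 2*sqrt(3 + 5*(-19))/3 = 2*sqrt(3 - 95)/3 = 2*sqrt(-92)/3 = 2*(2*I*sqrt(23))/3 = 4*I*sqrt(23)/3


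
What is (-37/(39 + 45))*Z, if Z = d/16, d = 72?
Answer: -111/56 ≈ -1.9821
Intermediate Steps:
Z = 9/2 (Z = 72/16 = 72*(1/16) = 9/2 ≈ 4.5000)
(-37/(39 + 45))*Z = -37/(39 + 45)*(9/2) = -37/84*(9/2) = -37*1/84*(9/2) = -37/84*9/2 = -111/56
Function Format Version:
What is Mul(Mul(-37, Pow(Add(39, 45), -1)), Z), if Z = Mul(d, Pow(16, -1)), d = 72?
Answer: Rational(-111, 56) ≈ -1.9821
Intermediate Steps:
Z = Rational(9, 2) (Z = Mul(72, Pow(16, -1)) = Mul(72, Rational(1, 16)) = Rational(9, 2) ≈ 4.5000)
Mul(Mul(-37, Pow(Add(39, 45), -1)), Z) = Mul(Mul(-37, Pow(Add(39, 45), -1)), Rational(9, 2)) = Mul(Mul(-37, Pow(84, -1)), Rational(9, 2)) = Mul(Mul(-37, Rational(1, 84)), Rational(9, 2)) = Mul(Rational(-37, 84), Rational(9, 2)) = Rational(-111, 56)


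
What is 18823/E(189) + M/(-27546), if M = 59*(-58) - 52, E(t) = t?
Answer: 12360832/123957 ≈ 99.719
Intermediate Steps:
M = -3474 (M = -3422 - 52 = -3474)
18823/E(189) + M/(-27546) = 18823/189 - 3474/(-27546) = 18823*(1/189) - 3474*(-1/27546) = 2689/27 + 579/4591 = 12360832/123957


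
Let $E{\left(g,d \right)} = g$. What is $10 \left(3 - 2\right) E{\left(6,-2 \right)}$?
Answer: $60$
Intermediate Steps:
$10 \left(3 - 2\right) E{\left(6,-2 \right)} = 10 \left(3 - 2\right) 6 = 10 \cdot 1 \cdot 6 = 10 \cdot 6 = 60$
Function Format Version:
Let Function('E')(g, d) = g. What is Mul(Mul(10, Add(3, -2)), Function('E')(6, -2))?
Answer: 60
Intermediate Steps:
Mul(Mul(10, Add(3, -2)), Function('E')(6, -2)) = Mul(Mul(10, Add(3, -2)), 6) = Mul(Mul(10, 1), 6) = Mul(10, 6) = 60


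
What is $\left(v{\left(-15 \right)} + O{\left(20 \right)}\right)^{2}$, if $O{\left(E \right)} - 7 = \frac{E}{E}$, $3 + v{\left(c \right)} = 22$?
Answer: $729$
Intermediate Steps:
$v{\left(c \right)} = 19$ ($v{\left(c \right)} = -3 + 22 = 19$)
$O{\left(E \right)} = 8$ ($O{\left(E \right)} = 7 + \frac{E}{E} = 7 + 1 = 8$)
$\left(v{\left(-15 \right)} + O{\left(20 \right)}\right)^{2} = \left(19 + 8\right)^{2} = 27^{2} = 729$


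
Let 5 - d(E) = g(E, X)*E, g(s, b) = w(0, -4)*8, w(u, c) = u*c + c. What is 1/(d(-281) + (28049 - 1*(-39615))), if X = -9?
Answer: 1/58677 ≈ 1.7042e-5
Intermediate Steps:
w(u, c) = c + c*u (w(u, c) = c*u + c = c + c*u)
g(s, b) = -32 (g(s, b) = -4*(1 + 0)*8 = -4*1*8 = -4*8 = -32)
d(E) = 5 + 32*E (d(E) = 5 - (-32)*E = 5 + 32*E)
1/(d(-281) + (28049 - 1*(-39615))) = 1/((5 + 32*(-281)) + (28049 - 1*(-39615))) = 1/((5 - 8992) + (28049 + 39615)) = 1/(-8987 + 67664) = 1/58677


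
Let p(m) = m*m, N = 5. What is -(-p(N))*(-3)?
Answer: -75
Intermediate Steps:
p(m) = m²
-(-p(N))*(-3) = -(-1*5²)*(-3) = -(-1*25)*(-3) = -(-25)*(-3) = -1*75 = -75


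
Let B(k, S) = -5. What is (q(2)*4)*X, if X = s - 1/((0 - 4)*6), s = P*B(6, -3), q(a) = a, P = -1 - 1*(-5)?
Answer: -479/3 ≈ -159.67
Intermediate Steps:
P = 4 (P = -1 + 5 = 4)
s = -20 (s = 4*(-5) = -20)
X = -479/24 (X = -20 - 1/((0 - 4)*6) = -20 - 1/((-4*6)) = -20 - 1/(-24) = -20 - 1*(-1/24) = -20 + 1/24 = -479/24 ≈ -19.958)
(q(2)*4)*X = (2*4)*(-479/24) = 8*(-479/24) = -479/3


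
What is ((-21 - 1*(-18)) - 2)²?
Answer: 25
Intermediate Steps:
((-21 - 1*(-18)) - 2)² = ((-21 + 18) - 2)² = (-3 - 2)² = (-5)² = 25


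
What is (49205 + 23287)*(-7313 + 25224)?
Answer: 1298404212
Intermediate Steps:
(49205 + 23287)*(-7313 + 25224) = 72492*17911 = 1298404212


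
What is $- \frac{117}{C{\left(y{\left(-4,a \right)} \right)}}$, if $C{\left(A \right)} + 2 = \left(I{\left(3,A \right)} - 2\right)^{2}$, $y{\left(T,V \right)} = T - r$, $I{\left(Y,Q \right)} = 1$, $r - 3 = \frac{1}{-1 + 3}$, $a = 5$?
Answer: $117$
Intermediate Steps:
$r = \frac{7}{2}$ ($r = 3 + \frac{1}{-1 + 3} = 3 + \frac{1}{2} = \frac{7}{2} \approx 3.5$)
$y{\left(T,V \right)} = - \frac{7}{2} + T$ ($y{\left(T,V \right)} = T - \frac{7}{2} = - \frac{7}{2} + T$)
$C{\left(A \right)} = -1$ ($C{\left(A \right)} = -2 + \left(1 - 2\right)^{2} = -2 + \left(-1\right)^{2} = -2 + 1 = -1$)
$- \frac{117}{C{\left(y{\left(-4,a \right)} \right)}} = - \frac{117}{-1} = \left(-117\right) \left(-1\right) = 117$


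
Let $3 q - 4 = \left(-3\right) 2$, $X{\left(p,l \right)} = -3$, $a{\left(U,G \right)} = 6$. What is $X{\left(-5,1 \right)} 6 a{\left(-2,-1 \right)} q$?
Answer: $72$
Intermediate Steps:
$q = - \frac{2}{3}$ ($q = \frac{4}{3} + \frac{\left(-3\right) 2}{3} = \frac{4}{3} + \frac{1}{3} \left(-6\right) = \frac{4}{3} - 2 = - \frac{2}{3} \approx -0.66667$)
$X{\left(-5,1 \right)} 6 a{\left(-2,-1 \right)} q = \left(-3\right) 6 \cdot 6 \left(- \frac{2}{3}\right) = \left(-18\right) 6 \left(- \frac{2}{3}\right) = \left(-108\right) \left(- \frac{2}{3}\right) = 72$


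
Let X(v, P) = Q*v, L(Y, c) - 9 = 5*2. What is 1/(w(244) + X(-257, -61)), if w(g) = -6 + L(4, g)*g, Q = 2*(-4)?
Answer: 1/6686 ≈ 0.00014957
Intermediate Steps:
L(Y, c) = 19 (L(Y, c) = 9 + 5*2 = 9 + 10 = 19)
Q = -8
w(g) = -6 + 19*g
X(v, P) = -8*v
1/(w(244) + X(-257, -61)) = 1/((-6 + 19*244) - 8*(-257)) = 1/((-6 + 4636) + 2056) = 1/(4630 + 2056) = 1/6686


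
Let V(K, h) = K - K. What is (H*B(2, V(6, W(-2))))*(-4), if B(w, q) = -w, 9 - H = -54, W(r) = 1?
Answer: 504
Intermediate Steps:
V(K, h) = 0
H = 63 (H = 9 - 1*(-54) = 9 + 54 = 63)
(H*B(2, V(6, W(-2))))*(-4) = (63*(-1*2))*(-4) = (63*(-2))*(-4) = -126*(-4) = 504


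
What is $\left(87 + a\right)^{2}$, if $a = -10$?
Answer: $5929$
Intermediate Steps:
$\left(87 + a\right)^{2} = \left(87 - 10\right)^{2} = 77^{2} = 5929$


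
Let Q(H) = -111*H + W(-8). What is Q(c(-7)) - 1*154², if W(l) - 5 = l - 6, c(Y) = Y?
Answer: -22948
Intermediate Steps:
W(l) = -1 + l (W(l) = 5 + (l - 6) = 5 + (-6 + l) = -1 + l)
Q(H) = -9 - 111*H (Q(H) = -111*H + (-1 - 8) = -111*H - 9 = -9 - 111*H)
Q(c(-7)) - 1*154² = (-9 - 111*(-7)) - 1*154² = (-9 + 777) - 1*23716 = 768 - 23716 = -22948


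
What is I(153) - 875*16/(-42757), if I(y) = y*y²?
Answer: 153137501789/42757 ≈ 3.5816e+6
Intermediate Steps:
I(y) = y³
I(153) - 875*16/(-42757) = 153³ - 875*16/(-42757) = 3581577 - 14000*(-1/42757) = 3581577 + 14000/42757 = 153137501789/42757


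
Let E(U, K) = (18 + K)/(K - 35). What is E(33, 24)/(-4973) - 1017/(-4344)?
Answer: 18605133/79209944 ≈ 0.23488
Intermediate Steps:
E(U, K) = (18 + K)/(-35 + K)
E(33, 24)/(-4973) - 1017/(-4344) = ((18 + 24)/(-35 + 24))/(-4973) - 1017/(-4344) = (42/(-11))*(-1/4973) - 1017*(-1/4344) = -1/11*42*(-1/4973) + 339/1448 = -42/11*(-1/4973) + 339/1448 = 42/54703 + 339/1448 = 18605133/79209944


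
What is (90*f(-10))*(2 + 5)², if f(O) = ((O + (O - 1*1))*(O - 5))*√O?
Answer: 1389150*I*√10 ≈ 4.3929e+6*I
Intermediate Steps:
f(O) = √O*(-1 + 2*O)*(-5 + O) (f(O) = ((O + (O - 1))*(-5 + O))*√O = ((O + (-1 + O))*(-5 + O))*√O = ((-1 + 2*O)*(-5 + O))*√O = √O*(-1 + 2*O)*(-5 + O))
(90*f(-10))*(2 + 5)² = (90*(√(-10)*(5 - 11*(-10) + 2*(-10)²)))*(2 + 5)² = (90*((I*√10)*(5 + 110 + 2*100)))*7² = (90*((I*√10)*(5 + 110 + 200)))*49 = (90*((I*√10)*315))*49 = (90*(315*I*√10))*49 = (28350*I*√10)*49 = 1389150*I*√10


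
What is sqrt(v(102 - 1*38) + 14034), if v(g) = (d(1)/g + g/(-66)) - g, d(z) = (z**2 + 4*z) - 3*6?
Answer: sqrt(973571379)/264 ≈ 118.19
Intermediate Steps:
d(z) = -18 + z**2 + 4*z (d(z) = (z**2 + 4*z) - 18 = -18 + z**2 + 4*z)
v(g) = -13/g - 67*g/66 (v(g) = ((-18 + 1**2 + 4*1)/g + g/(-66)) - g = ((-18 + 1 + 4)/g + g*(-1/66)) - g = (-13/g - g/66) - g = -13/g - 67*g/66)
sqrt(v(102 - 1*38) + 14034) = sqrt((-13/(102 - 1*38) - 67*(102 - 1*38)/66) + 14034) = sqrt((-13/(102 - 38) - 67*(102 - 38)/66) + 14034) = sqrt((-13/64 - 67/66*64) + 14034) = sqrt((-13*1/64 - 2144/33) + 14034) = sqrt((-13/64 - 2144/33) + 14034) = sqrt(-137645/2112 + 14034) = sqrt(29502163/2112) = sqrt(973571379)/264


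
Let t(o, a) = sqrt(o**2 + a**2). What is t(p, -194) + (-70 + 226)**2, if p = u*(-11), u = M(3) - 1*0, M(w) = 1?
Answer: 24336 + sqrt(37757) ≈ 24530.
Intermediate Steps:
u = 1 (u = 1 - 1*0 = 1 + 0 = 1)
p = -11 (p = 1*(-11) = -11)
t(o, a) = sqrt(a**2 + o**2)
t(p, -194) + (-70 + 226)**2 = sqrt((-194)**2 + (-11)**2) + (-70 + 226)**2 = sqrt(37636 + 121) + 156**2 = sqrt(37757) + 24336 = 24336 + sqrt(37757)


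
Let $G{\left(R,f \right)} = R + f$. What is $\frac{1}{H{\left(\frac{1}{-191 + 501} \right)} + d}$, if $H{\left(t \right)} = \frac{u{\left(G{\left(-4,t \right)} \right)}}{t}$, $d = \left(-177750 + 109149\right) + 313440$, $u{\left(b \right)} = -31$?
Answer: $\frac{1}{235229} \approx 4.2512 \cdot 10^{-6}$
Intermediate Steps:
$d = 244839$ ($d = -68601 + 313440 = 244839$)
$H{\left(t \right)} = - \frac{31}{t}$
$\frac{1}{H{\left(\frac{1}{-191 + 501} \right)} + d} = \frac{1}{- \frac{31}{\frac{1}{-191 + 501}} + 244839} = \frac{1}{- \frac{31}{\frac{1}{310}} + 244839} = \frac{1}{- 31 \frac{1}{\frac{1}{310}} + 244839} = \frac{1}{\left(-31\right) 310 + 244839} = \frac{1}{-9610 + 244839} = \frac{1}{235229}$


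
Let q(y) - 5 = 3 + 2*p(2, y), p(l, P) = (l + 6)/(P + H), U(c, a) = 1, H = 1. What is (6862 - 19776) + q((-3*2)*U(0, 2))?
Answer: -64546/5 ≈ -12909.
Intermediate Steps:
p(l, P) = (6 + l)/(1 + P) (p(l, P) = (l + 6)/(P + 1) = (6 + l)/(1 + P))
q(y) = 8 + 16/(1 + y) (q(y) = 5 + (3 + 2*((6 + 2)/(1 + y))) = 5 + (3 + 2*(8/(1 + y))) = 5 + (3 + 16/(1 + y)) = 8 + 16/(1 + y))
(6862 - 19776) + q((-3*2)*U(0, 2)) = (6862 - 19776) + 8*(3 - 3*2*1)/(1 - 3*2*1) = -12914 + 8*(3 - 6*1)/(1 - 6*1) = -12914 + 8*(3 - 6)/(1 - 6) = -12914 + 8*(-3)/(-5) = -12914 + 8*(-1/5)*(-3) = -12914 + 24/5 = -64546/5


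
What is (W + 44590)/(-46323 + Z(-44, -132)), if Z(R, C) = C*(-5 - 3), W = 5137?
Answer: -49727/45267 ≈ -1.0985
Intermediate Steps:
Z(R, C) = -8*C (Z(R, C) = C*(-8) = -8*C)
(W + 44590)/(-46323 + Z(-44, -132)) = (5137 + 44590)/(-46323 - 8*(-132)) = 49727/(-46323 + 1056) = 49727/(-45267) = 49727*(-1/45267) = -49727/45267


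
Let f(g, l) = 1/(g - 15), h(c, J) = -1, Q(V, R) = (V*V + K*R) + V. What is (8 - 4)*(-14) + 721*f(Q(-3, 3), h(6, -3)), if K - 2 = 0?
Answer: -889/3 ≈ -296.33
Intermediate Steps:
K = 2 (K = 2 + 0 = 2)
Q(V, R) = V + V**2 + 2*R (Q(V, R) = (V*V + 2*R) + V = (V**2 + 2*R) + V = V + V**2 + 2*R)
f(g, l) = 1/(-15 + g)
(8 - 4)*(-14) + 721*f(Q(-3, 3), h(6, -3)) = (8 - 4)*(-14) + 721/(-15 + (-3 + (-3)**2 + 2*3)) = 4*(-14) + 721/(-15 + (-3 + 9 + 6)) = -56 + 721/(-15 + 12) = -56 + 721/(-3) = -56 + 721*(-1/3) = -56 - 721/3 = -889/3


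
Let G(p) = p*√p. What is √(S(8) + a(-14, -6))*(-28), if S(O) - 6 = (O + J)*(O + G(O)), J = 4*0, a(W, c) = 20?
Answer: -28*√(90 + 128*√2) ≈ -460.95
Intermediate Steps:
J = 0
G(p) = p^(3/2)
S(O) = 6 + O*(O + O^(3/2)) (S(O) = 6 + (O + 0)*(O + O^(3/2)) = 6 + O*(O + O^(3/2)))
√(S(8) + a(-14, -6))*(-28) = √((6 + 8² + 8^(5/2)) + 20)*(-28) = √((6 + 64 + 128*√2) + 20)*(-28) = √((70 + 128*√2) + 20)*(-28) = √(90 + 128*√2)*(-28) = -28*√(90 + 128*√2)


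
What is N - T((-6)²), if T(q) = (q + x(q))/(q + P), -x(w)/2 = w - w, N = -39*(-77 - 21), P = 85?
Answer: 462426/121 ≈ 3821.7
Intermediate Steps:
N = 3822 (N = -39*(-98) = 3822)
x(w) = 0 (x(w) = -2*(w - w) = -2*0 = 0)
T(q) = q/(85 + q) (T(q) = (q + 0)/(q + 85) = q/(85 + q))
N - T((-6)²) = 3822 - (-6)²/(85 + (-6)²) = 3822 - 36/(85 + 36) = 3822 - 36/121 = 462426/121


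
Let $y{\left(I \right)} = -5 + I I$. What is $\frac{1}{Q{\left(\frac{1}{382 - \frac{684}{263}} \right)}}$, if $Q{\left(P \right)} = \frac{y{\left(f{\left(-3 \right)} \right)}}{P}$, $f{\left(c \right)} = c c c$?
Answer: $\frac{263}{72242168} \approx 3.6405 \cdot 10^{-6}$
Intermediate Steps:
$f{\left(c \right)} = c^{3}$ ($f{\left(c \right)} = c^{2} c = c^{3}$)
$y{\left(I \right)} = -5 + I^{2}$
$Q{\left(P \right)} = \frac{724}{P}$ ($Q{\left(P \right)} = \frac{-5 + \left(\left(-3\right)^{3}\right)^{2}}{P} = \frac{-5 + \left(-27\right)^{2}}{P} = \frac{-5 + 729}{P} = \frac{724}{P}$)
$\frac{1}{Q{\left(\frac{1}{382 - \frac{684}{263}} \right)}} = \frac{1}{724 \frac{1}{\frac{1}{382 - \frac{684}{263}}}} = \frac{1}{724 \frac{1}{\frac{1}{\frac{99782}{263}}}} = \frac{1}{724 \frac{1}{\frac{263}{99782}}} = \frac{1}{724 \cdot \frac{99782}{263}} = \frac{1}{\frac{72242168}{263}} = \frac{263}{72242168}$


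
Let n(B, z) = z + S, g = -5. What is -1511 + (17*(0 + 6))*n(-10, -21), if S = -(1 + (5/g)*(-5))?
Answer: -4265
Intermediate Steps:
S = -6 (S = -(1 + (5/(-5))*(-5)) = -(1 + (5*(-1/5))*(-5)) = -(1 - 1*(-5)) = -(1 + 5) = -1*6 = -6)
n(B, z) = -6 + z (n(B, z) = z - 6 = -6 + z)
-1511 + (17*(0 + 6))*n(-10, -21) = -1511 + (17*(0 + 6))*(-6 - 21) = -1511 + (17*6)*(-27) = -1511 + 102*(-27) = -1511 - 2754 = -4265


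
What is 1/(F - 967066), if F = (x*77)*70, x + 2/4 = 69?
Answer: -1/597851 ≈ -1.6727e-6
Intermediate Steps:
x = 137/2 (x = -½ + 69 = 137/2 ≈ 68.500)
F = 369215 (F = ((137/2)*77)*70 = (10549/2)*70 = 369215)
1/(F - 967066) = 1/(369215 - 967066) = 1/(-597851) = -1/597851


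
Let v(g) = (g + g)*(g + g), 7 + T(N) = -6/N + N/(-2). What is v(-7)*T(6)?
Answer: -2156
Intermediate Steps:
T(N) = -7 - 6/N - N/2 (T(N) = -7 + (-6/N + N/(-2)) = -7 + (-6/N + N*(-½)) = -7 + (-6/N - N/2) = -7 - 6/N - N/2)
v(g) = 4*g² (v(g) = (2*g)*(2*g) = 4*g²)
v(-7)*T(6) = (4*(-7)²)*(-7 - 6/6 - ½*6) = (4*49)*(-7 - 6*⅙ - 3) = 196*(-7 - 1 - 3) = 196*(-11) = -2156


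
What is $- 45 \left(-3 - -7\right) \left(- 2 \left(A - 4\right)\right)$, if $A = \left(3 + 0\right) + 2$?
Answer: $360$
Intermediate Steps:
$A = 5$ ($A = 3 + 2 = 5$)
$- 45 \left(-3 - -7\right) \left(- 2 \left(A - 4\right)\right) = - 45 \left(-3 - -7\right) \left(- 2 \left(5 - 4\right)\right) = - 45 \left(-3 + 7\right) \left(- 2 \left(5 - 4\right)\right) = \left(-45\right) 4 \left(\left(-2\right) 1\right) = \left(-180\right) \left(-2\right) = 360$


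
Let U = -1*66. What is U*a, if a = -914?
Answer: 60324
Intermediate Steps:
U = -66
U*a = -66*(-914) = 60324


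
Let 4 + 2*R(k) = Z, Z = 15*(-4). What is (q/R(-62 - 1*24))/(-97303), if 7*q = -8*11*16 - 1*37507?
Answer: -38915/21795872 ≈ -0.0017854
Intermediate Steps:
Z = -60
R(k) = -32 (R(k) = -2 + (½)*(-60) = -2 - 30 = -32)
q = -38915/7 (q = (-8*11*16 - 1*37507)/7 = (-88*16 - 37507)/7 = (-1408 - 37507)/7 = (⅐)*(-38915) = -38915/7 ≈ -5559.3)
(q/R(-62 - 1*24))/(-97303) = -38915/7/(-32)/(-97303) = -38915/7*(-1/32)*(-1/97303) = (38915/224)*(-1/97303) = -38915/21795872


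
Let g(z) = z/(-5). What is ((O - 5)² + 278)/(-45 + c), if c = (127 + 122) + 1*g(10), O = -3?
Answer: 171/101 ≈ 1.6931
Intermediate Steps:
g(z) = -z/5 (g(z) = z*(-⅕) = -z/5)
c = 247 (c = (127 + 122) + 1*(-⅕*10) = 249 + 1*(-2) = 249 - 2 = 247)
((O - 5)² + 278)/(-45 + c) = ((-3 - 5)² + 278)/(-45 + 247) = ((-8)² + 278)/202 = (64 + 278)*(1/202) = 342*(1/202) = 171/101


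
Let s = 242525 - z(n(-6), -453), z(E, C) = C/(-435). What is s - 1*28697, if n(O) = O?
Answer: 31004909/145 ≈ 2.1383e+5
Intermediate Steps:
z(E, C) = -C/435 (z(E, C) = C*(-1/435) = -C/435)
s = 35165974/145 (s = 242525 - (-1)*(-453)/435 = 242525 - 1*151/145 = 242525 - 151/145 = 35165974/145 ≈ 2.4252e+5)
s - 1*28697 = 35165974/145 - 1*28697 = 35165974/145 - 28697 = 31004909/145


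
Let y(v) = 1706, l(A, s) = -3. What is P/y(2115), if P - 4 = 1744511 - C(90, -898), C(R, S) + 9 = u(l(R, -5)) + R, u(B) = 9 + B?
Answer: 872214/853 ≈ 1022.5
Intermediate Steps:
C(R, S) = -3 + R (C(R, S) = -9 + ((9 - 3) + R) = -9 + (6 + R) = -3 + R)
P = 1744428 (P = 4 + (1744511 - (-3 + 90)) = 4 + (1744511 - 1*87) = 4 + (1744511 - 87) = 4 + 1744424 = 1744428)
P/y(2115) = 1744428/1706 = 1744428*(1/1706) = 872214/853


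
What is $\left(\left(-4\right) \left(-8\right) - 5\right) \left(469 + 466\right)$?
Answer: $25245$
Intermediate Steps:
$\left(\left(-4\right) \left(-8\right) - 5\right) \left(469 + 466\right) = \left(32 - 5\right) 935 = 27 \cdot 935 = 25245$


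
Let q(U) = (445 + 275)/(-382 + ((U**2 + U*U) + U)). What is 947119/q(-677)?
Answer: 867181209281/720 ≈ 1.2044e+9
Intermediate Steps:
q(U) = 720/(-382 + U + 2*U**2) (q(U) = 720/(-382 + ((U**2 + U**2) + U)) = 720/(-382 + (2*U**2 + U)) = 720/(-382 + (U + 2*U**2)) = 720/(-382 + U + 2*U**2))
947119/q(-677) = 947119/((720/(-382 - 677 + 2*(-677)**2))) = 947119/((720/(-382 - 677 + 2*458329))) = 947119/((720/(-382 - 677 + 916658))) = 947119/((720/915599)) = 947119/((720*(1/915599))) = 947119/(720/915599) = 947119*(915599/720) = 867181209281/720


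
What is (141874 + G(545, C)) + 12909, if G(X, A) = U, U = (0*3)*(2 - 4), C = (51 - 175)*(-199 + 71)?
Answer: 154783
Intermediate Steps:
C = 15872 (C = -124*(-128) = 15872)
U = 0 (U = 0*(-2) = 0)
G(X, A) = 0
(141874 + G(545, C)) + 12909 = (141874 + 0) + 12909 = 141874 + 12909 = 154783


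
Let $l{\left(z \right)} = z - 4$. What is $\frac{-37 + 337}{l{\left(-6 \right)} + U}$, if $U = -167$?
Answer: $- \frac{100}{59} \approx -1.6949$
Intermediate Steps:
$l{\left(z \right)} = -4 + z$
$\frac{-37 + 337}{l{\left(-6 \right)} + U} = \frac{-37 + 337}{\left(-4 - 6\right) - 167} = \frac{300}{-10 - 167} = \frac{300}{-177} = 300 \left(- \frac{1}{177}\right) = - \frac{100}{59}$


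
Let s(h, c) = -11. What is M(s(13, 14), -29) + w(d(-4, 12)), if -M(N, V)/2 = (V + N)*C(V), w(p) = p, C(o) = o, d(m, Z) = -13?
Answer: -2333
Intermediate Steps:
M(N, V) = -2*V*(N + V) (M(N, V) = -2*(V + N)*V = -2*(N + V)*V = -2*V*(N + V))
M(s(13, 14), -29) + w(d(-4, 12)) = -2*(-29)*(-11 - 29) - 13 = -2*(-29)*(-40) - 13 = -2320 - 13 = -2333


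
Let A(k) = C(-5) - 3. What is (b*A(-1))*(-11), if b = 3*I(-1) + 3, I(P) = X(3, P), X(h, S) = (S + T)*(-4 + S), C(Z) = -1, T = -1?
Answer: 1452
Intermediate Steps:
X(h, S) = (-1 + S)*(-4 + S) (X(h, S) = (S - 1)*(-4 + S) = (-1 + S)*(-4 + S))
I(P) = 4 + P² - 5*P
A(k) = -4 (A(k) = -1 - 3 = -4)
b = 33 (b = 3*(4 + (-1)² - 5*(-1)) + 3 = 3*(4 + 1 + 5) + 3 = 3*10 + 3 = 30 + 3 = 33)
(b*A(-1))*(-11) = (33*(-4))*(-11) = -132*(-11) = 1452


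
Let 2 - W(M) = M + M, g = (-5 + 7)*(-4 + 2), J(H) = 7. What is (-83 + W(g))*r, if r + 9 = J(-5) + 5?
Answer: -219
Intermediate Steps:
g = -4 (g = 2*(-2) = -4)
W(M) = 2 - 2*M (W(M) = 2 - (M + M) = 2 - 2*M)
r = 3 (r = -9 + (7 + 5) = -9 + 12 = 3)
(-83 + W(g))*r = (-83 + (2 - 2*(-4)))*3 = (-83 + (2 + 8))*3 = (-83 + 10)*3 = -73*3 = -219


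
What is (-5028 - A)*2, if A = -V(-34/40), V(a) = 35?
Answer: -9986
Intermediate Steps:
A = -35 (A = -1*35 = -35)
(-5028 - A)*2 = (-5028 - 1*(-35))*2 = (-5028 + 35)*2 = -4993*2 = -9986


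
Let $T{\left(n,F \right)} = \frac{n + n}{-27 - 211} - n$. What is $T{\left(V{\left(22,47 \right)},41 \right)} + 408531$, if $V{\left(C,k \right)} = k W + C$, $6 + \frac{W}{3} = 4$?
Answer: $\frac{48646389}{119} \approx 4.0879 \cdot 10^{5}$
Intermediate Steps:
$W = -6$ ($W = -18 + 3 \cdot 4 = -18 + 12 = -6$)
$V{\left(C,k \right)} = C - 6 k$ ($V{\left(C,k \right)} = k \left(-6\right) + C = - 6 k + C = C - 6 k$)
$T{\left(n,F \right)} = - \frac{120 n}{119}$ ($T{\left(n,F \right)} = \frac{2 n}{-238} - n = 2 n \left(- \frac{1}{238}\right) - n = - \frac{n}{119} - n = - \frac{120 n}{119}$)
$T{\left(V{\left(22,47 \right)},41 \right)} + 408531 = - \frac{120 \left(22 - 282\right)}{119} + 408531 = \left(- \frac{120}{119}\right) \left(-260\right) + 408531 = \frac{31200}{119} + 408531 = \frac{48646389}{119}$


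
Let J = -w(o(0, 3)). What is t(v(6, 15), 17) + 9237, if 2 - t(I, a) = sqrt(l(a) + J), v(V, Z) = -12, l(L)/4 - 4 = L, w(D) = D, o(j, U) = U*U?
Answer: 9239 - 5*sqrt(3) ≈ 9230.3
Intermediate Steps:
o(j, U) = U**2
l(L) = 16 + 4*L
J = -9 (J = -1*3**2 = -1*9 = -9)
t(I, a) = 2 - sqrt(7 + 4*a) (t(I, a) = 2 - sqrt((16 + 4*a) - 9) = 2 - sqrt(7 + 4*a))
t(v(6, 15), 17) + 9237 = (2 - sqrt(7 + 4*17)) + 9237 = (2 - sqrt(7 + 68)) + 9237 = (2 - sqrt(75)) + 9237 = (2 - 5*sqrt(3)) + 9237 = 9239 - 5*sqrt(3)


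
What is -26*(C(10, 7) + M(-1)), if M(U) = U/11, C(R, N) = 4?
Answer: -1118/11 ≈ -101.64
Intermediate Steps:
M(U) = U/11 (M(U) = U*(1/11) = U/11)
-26*(C(10, 7) + M(-1)) = -26*(4 + (1/11)*(-1)) = -26*(4 - 1/11) = -26*43/11 = -1118/11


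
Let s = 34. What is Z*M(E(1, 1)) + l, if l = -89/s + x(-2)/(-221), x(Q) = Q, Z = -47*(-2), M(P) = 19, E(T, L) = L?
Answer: 788259/442 ≈ 1783.4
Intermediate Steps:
Z = 94
l = -1153/442 (l = -89/34 - 2/(-221) = -89*1/34 - 2*(-1/221) = -89/34 + 2/221 = -1153/442 ≈ -2.6086)
Z*M(E(1, 1)) + l = 94*19 - 1153/442 = 1786 - 1153/442 = 788259/442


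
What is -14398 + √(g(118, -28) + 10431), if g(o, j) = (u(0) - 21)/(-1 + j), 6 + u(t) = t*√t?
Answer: -14398 + 147*√406/29 ≈ -14296.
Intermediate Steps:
u(t) = -6 + t^(3/2) (u(t) = -6 + t*√t = -6 + t^(3/2))
g(o, j) = -27/(-1 + j) (g(o, j) = ((-6 + 0^(3/2)) - 21)/(-1 + j) = ((-6 + 0) - 21)/(-1 + j) = (-6 - 21)/(-1 + j) = -27/(-1 + j))
-14398 + √(g(118, -28) + 10431) = -14398 + √(-27/(-1 - 28) + 10431) = -14398 + √(-27/(-29) + 10431) = -14398 + √(-27*(-1/29) + 10431) = -14398 + √(27/29 + 10431) = -14398 + √(302526/29) = -14398 + 147*√406/29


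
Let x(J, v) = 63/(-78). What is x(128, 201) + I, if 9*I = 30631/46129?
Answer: -7921975/10794186 ≈ -0.73391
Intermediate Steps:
x(J, v) = -21/26 (x(J, v) = 63*(-1/78) = -21/26)
I = 30631/415161 (I = (30631/46129)/9 = (30631*(1/46129))/9 = (⅑)*(30631/46129) = 30631/415161 ≈ 0.073781)
x(128, 201) + I = -21/26 + 30631/415161 = -7921975/10794186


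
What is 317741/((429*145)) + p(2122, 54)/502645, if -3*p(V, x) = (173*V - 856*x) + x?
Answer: 214064779/43730115 ≈ 4.8951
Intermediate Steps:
p(V, x) = 285*x - 173*V/3 (p(V, x) = -((173*V - 856*x) + x)/3 = -((-856*x + 173*V) + x)/3 = -(-855*x + 173*V)/3 = 285*x - 173*V/3)
317741/((429*145)) + p(2122, 54)/502645 = 317741/((429*145)) + (285*54 - 173/3*2122)/502645 = 317741/62205 + (15390 - 367106/3)*(1/502645) = 317741*(1/62205) - 320936/3*1/502645 = 317741/62205 - 29176/137085 = 214064779/43730115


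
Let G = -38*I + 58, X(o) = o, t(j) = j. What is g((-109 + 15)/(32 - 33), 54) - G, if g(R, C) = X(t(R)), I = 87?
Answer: 3342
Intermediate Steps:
G = -3248 (G = -38*87 + 58 = -3306 + 58 = -3248)
g(R, C) = R
g((-109 + 15)/(32 - 33), 54) - G = (-109 + 15)/(32 - 33) - 1*(-3248) = -94/(-1) + 3248 = -94*(-1) + 3248 = 94 + 3248 = 3342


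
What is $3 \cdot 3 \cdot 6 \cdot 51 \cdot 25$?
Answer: $68850$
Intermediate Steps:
$3 \cdot 3 \cdot 6 \cdot 51 \cdot 25 = 9 \cdot 6 \cdot 51 \cdot 25 = 54 \cdot 51 \cdot 25 = 2754 \cdot 25 = 68850$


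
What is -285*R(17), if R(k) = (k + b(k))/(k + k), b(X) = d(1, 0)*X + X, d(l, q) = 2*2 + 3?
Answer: -2565/2 ≈ -1282.5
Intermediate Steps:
d(l, q) = 7 (d(l, q) = 4 + 3 = 7)
b(X) = 8*X (b(X) = 7*X + X = 8*X)
R(k) = 9/2 (R(k) = (k + 8*k)/(k + k) = (9*k)/((2*k)) = (9*k)*(1/(2*k)) = 9/2)
-285*R(17) = -285*9/2 = -2565/2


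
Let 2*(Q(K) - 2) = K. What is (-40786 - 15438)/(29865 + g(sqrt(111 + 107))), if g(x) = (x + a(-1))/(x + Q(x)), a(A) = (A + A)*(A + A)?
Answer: -1633829127392/867874541069 + 449792*sqrt(218)/867874541069 ≈ -1.8826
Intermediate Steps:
Q(K) = 2 + K/2
a(A) = 4*A**2 (a(A) = (2*A)*(2*A) = 4*A**2)
g(x) = (4 + x)/(2 + 3*x/2) (g(x) = (x + 4*(-1)**2)/(x + (2 + x/2)) = (x + 4*1)/(2 + 3*x/2) = (x + 4)/(2 + 3*x/2) = (4 + x)/(2 + 3*x/2))
(-40786 - 15438)/(29865 + g(sqrt(111 + 107))) = (-40786 - 15438)/(29865 + 2*(4 + sqrt(111 + 107))/(4 + 3*sqrt(111 + 107))) = -56224/(29865 + 2*(4 + sqrt(218))/(4 + 3*sqrt(218)))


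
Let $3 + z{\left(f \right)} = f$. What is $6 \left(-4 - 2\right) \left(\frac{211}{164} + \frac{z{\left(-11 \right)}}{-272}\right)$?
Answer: $- \frac{67149}{1394} \approx -48.17$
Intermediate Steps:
$z{\left(f \right)} = -3 + f$
$6 \left(-4 - 2\right) \left(\frac{211}{164} + \frac{z{\left(-11 \right)}}{-272}\right) = 6 \left(-4 - 2\right) \left(\frac{211}{164} + \frac{-3 - 11}{-272}\right) = 6 \left(-6\right) \left(211 \cdot \frac{1}{164} - - \frac{7}{136}\right) = - 36 \left(\frac{211}{164} + \frac{7}{136}\right) = \left(-36\right) \frac{7461}{5576} = - \frac{67149}{1394}$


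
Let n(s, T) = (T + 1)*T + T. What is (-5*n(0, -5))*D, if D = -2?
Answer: 150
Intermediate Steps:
n(s, T) = T + T*(1 + T) (n(s, T) = (1 + T)*T + T = T*(1 + T) + T = T + T*(1 + T))
(-5*n(0, -5))*D = -(-25)*(2 - 5)*(-2) = -(-25)*(-3)*(-2) = -5*15*(-2) = -75*(-2) = 150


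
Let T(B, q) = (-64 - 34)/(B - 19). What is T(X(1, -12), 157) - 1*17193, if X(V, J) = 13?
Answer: -51530/3 ≈ -17177.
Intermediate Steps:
T(B, q) = -98/(-19 + B)
T(X(1, -12), 157) - 1*17193 = -98/(-19 + 13) - 1*17193 = -98/(-6) - 17193 = -98*(-1/6) - 17193 = 49/3 - 17193 = -51530/3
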